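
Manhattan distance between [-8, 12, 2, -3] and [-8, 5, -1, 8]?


d = sum of absolute differences: |-8--8|=0 + |12-5|=7 + |2--1|=3 + |-3-8|=11 = 21.

21


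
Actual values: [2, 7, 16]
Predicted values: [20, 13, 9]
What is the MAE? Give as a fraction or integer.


MAE = (1/3) * (|2-20|=18 + |7-13|=6 + |16-9|=7). Sum = 31. MAE = 31/3.

31/3


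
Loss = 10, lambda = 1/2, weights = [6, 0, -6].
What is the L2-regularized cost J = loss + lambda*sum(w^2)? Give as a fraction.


L2 sq norm = sum(w^2) = 72. J = 10 + 1/2 * 72 = 46.

46


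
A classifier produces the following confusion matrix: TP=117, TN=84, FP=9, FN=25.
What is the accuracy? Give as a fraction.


Accuracy = (TP + TN) / (TP + TN + FP + FN) = (117 + 84) / 235 = 201/235.

201/235


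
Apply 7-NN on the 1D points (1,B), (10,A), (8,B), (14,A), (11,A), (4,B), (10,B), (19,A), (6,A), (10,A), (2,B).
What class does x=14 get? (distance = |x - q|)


Distances: |1-14|=13, |10-14|=4, |8-14|=6, |14-14|=0, |11-14|=3, |4-14|=10, |10-14|=4, |19-14|=5, |6-14|=8, |10-14|=4, |2-14|=12. 7 nearest: (14,A), (11,A), (10,A), (10,A), (10,B), (19,A), (8,B). Counts: {'A': 5, 'B': 2}. Majority class: A.

A


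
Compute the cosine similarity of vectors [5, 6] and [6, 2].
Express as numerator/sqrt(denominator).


dot = 42. |a|^2 = 61, |b|^2 = 40. cos = 42/sqrt(2440).

42/sqrt(2440)


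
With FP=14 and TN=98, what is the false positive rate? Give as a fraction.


FPR = FP / (FP + TN) = 14 / 112 = 1/8.

1/8


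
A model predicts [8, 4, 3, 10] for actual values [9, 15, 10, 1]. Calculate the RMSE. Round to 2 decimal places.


MSE = 63.0000. RMSE = sqrt(63.0000) = 7.94.

7.94


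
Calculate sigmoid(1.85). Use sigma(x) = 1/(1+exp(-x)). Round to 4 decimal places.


sigma(1.85) = 1/(1+e^(-1.85)) = 1/(1+0.157237) = 1/1.157237 = 0.8641.

0.8641


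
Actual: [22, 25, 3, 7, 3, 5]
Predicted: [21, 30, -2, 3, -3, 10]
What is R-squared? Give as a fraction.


Mean(y) = 65/6. SS_res = 128. SS_tot = 2981/6. R^2 = 1 - 128/(2981/6) = 2213/2981.

2213/2981


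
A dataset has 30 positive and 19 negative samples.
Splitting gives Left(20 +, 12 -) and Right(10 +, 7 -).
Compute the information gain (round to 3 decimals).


H(parent) = 0.9633. H(left) = 0.9544, H(right) = 0.9774. Weighted = (32/49)*0.9544 + (17/49)*0.9774 = 0.9624. IG = 0.9633 - 0.9624 = 0.0009, which rounds to 0.001.

0.001


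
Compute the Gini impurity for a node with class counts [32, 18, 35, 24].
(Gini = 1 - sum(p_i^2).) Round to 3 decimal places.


Total = 109. Proportions: 32/109, 18/109, 35/109, 24/109. sum(p_i^2) = 0.2650. Gini = 1 - 0.2650 = 0.7350, which rounds to 0.735.

0.735


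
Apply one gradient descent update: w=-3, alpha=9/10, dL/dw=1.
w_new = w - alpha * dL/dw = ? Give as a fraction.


w_new = -3 - 9/10 * 1 = -3 - 9/10 = -39/10.

-39/10


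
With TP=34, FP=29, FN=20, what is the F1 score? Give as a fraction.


Precision = 34/63 = 34/63. Recall = 34/54 = 17/27. F1 = 2*P*R/(P+R) = 68/117.

68/117


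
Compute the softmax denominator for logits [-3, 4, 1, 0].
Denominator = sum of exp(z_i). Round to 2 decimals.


Denom = e^-3=0.0498 + e^4=54.5982 + e^1=2.7183 + e^0=1.0000. Sum = 58.3663, which rounds to 58.37.

58.37


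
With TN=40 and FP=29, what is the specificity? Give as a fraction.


Specificity = TN / (TN + FP) = 40 / 69 = 40/69.

40/69


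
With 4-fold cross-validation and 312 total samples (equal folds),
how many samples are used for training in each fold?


Each validation fold has 312/4 = 78 samples. Training set = 312 - 78 = 234.

234


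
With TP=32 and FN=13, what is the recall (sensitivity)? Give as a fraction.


Recall = TP / (TP + FN) = 32 / 45 = 32/45.

32/45


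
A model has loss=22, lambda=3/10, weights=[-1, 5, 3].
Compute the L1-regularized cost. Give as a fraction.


L1 norm = sum(|w|) = 9. J = 22 + 3/10 * 9 = 247/10.

247/10


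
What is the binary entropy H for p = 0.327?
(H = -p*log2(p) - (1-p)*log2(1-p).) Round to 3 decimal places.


H = -0.327*log2(0.327) - 0.673*log2(0.673) = 0.912.

0.912


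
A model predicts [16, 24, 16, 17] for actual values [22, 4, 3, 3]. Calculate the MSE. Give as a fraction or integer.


MSE = (1/4) * ((22-16)^2=36 + (4-24)^2=400 + (3-16)^2=169 + (3-17)^2=196). Sum = 801. MSE = 801/4.

801/4


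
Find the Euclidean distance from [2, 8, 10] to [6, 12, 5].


d = sqrt(sum of squared differences). (2-6)^2=16, (8-12)^2=16, (10-5)^2=25. Sum = 57.

sqrt(57)


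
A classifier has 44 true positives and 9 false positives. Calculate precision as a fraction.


Precision = TP / (TP + FP) = 44 / 53 = 44/53.

44/53


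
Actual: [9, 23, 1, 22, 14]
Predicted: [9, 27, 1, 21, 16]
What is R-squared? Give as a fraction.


Mean(y) = 69/5. SS_res = 21. SS_tot = 1694/5. R^2 = 1 - 21/(1694/5) = 227/242.

227/242


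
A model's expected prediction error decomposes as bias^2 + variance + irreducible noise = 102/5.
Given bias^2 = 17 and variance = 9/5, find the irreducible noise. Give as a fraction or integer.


Total error = bias^2 + variance + irreducible noise. So irreducible noise = 102/5 - 17 - 9/5 = 8/5.

8/5


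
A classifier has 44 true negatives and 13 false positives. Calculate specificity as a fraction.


Specificity = TN / (TN + FP) = 44 / 57 = 44/57.

44/57


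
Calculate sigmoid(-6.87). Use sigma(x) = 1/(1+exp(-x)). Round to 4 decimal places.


sigma(-6.87) = 1/(1+e^(6.87)) = 1/(1+962.948566) = 1/963.948566 = 0.0010.

0.0010


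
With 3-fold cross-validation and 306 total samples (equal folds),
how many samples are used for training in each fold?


Each validation fold has 306/3 = 102 samples. Training set = 306 - 102 = 204.

204


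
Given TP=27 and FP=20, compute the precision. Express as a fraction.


Precision = TP / (TP + FP) = 27 / 47 = 27/47.

27/47


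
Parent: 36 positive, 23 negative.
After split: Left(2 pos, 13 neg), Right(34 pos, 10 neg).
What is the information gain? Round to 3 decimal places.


H(parent) = 0.9647. H(left) = 0.5665, H(right) = 0.7732. Weighted = (15/59)*0.5665 + (44/59)*0.7732 = 0.7206. IG = 0.9647 - 0.7206 = 0.2441, which rounds to 0.244.

0.244


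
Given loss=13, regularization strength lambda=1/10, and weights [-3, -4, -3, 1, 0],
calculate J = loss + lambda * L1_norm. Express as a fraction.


L1 norm = sum(|w|) = 11. J = 13 + 1/10 * 11 = 141/10.

141/10


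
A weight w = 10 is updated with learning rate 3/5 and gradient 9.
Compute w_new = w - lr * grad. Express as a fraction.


w_new = 10 - 3/5 * 9 = 10 - 27/5 = 23/5.

23/5


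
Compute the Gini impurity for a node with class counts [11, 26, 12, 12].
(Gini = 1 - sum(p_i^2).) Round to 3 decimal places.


Total = 61. Proportions: 11/61, 26/61, 12/61, 12/61. sum(p_i^2) = 0.2916. Gini = 1 - 0.2916 = 0.7084, which rounds to 0.708.

0.708


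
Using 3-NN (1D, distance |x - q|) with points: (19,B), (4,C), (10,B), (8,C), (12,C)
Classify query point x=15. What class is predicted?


Distances: |19-15|=4, |4-15|=11, |10-15|=5, |8-15|=7, |12-15|=3. 3 nearest: (12,C), (19,B), (10,B). Counts: {'C': 1, 'B': 2}. Majority class: B.

B


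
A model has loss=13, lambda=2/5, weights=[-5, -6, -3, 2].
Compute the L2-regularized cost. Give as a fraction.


L2 sq norm = sum(w^2) = 74. J = 13 + 2/5 * 74 = 213/5.

213/5


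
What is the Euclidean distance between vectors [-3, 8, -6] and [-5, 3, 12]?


d = sqrt(sum of squared differences). (-3--5)^2=4, (8-3)^2=25, (-6-12)^2=324. Sum = 353.

sqrt(353)


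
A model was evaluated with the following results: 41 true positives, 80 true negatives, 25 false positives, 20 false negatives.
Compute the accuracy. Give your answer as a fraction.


Accuracy = (TP + TN) / (TP + TN + FP + FN) = (41 + 80) / 166 = 121/166.

121/166


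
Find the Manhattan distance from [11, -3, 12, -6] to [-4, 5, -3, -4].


d = sum of absolute differences: |11--4|=15 + |-3-5|=8 + |12--3|=15 + |-6--4|=2 = 40.

40


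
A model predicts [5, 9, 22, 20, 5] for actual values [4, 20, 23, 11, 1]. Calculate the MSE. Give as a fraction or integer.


MSE = (1/5) * ((4-5)^2=1 + (20-9)^2=121 + (23-22)^2=1 + (11-20)^2=81 + (1-5)^2=16). Sum = 220. MSE = 44.

44


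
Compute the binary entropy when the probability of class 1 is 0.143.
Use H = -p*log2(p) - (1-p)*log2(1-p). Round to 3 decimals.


H = -0.143*log2(0.143) - 0.857*log2(0.857) = 0.592.

0.592


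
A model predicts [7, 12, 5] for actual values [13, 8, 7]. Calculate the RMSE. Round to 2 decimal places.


MSE = 18.6667. RMSE = sqrt(18.6667) = 4.32.

4.32


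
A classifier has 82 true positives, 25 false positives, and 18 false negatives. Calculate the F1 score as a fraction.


Precision = 82/107 = 82/107. Recall = 82/100 = 41/50. F1 = 2*P*R/(P+R) = 164/207.

164/207


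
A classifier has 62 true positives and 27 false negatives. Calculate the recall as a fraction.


Recall = TP / (TP + FN) = 62 / 89 = 62/89.

62/89


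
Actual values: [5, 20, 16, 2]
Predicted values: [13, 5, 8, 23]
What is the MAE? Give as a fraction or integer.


MAE = (1/4) * (|5-13|=8 + |20-5|=15 + |16-8|=8 + |2-23|=21). Sum = 52. MAE = 13.

13


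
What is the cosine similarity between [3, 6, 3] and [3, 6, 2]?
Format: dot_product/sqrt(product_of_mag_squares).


dot = 51. |a|^2 = 54, |b|^2 = 49. cos = 51/sqrt(2646).

51/sqrt(2646)


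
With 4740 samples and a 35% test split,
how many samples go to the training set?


Test set = 4740 * 35% = 1659. Training set = 4740 - 1659 = 3081.

3081


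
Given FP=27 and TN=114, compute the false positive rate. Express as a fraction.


FPR = FP / (FP + TN) = 27 / 141 = 9/47.

9/47


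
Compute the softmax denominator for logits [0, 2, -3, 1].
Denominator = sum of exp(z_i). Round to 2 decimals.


Denom = e^0=1.0000 + e^2=7.3891 + e^-3=0.0498 + e^1=2.7183. Sum = 11.1572, which rounds to 11.16.

11.16


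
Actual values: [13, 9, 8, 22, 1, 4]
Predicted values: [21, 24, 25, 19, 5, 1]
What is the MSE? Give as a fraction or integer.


MSE = (1/6) * ((13-21)^2=64 + (9-24)^2=225 + (8-25)^2=289 + (22-19)^2=9 + (1-5)^2=16 + (4-1)^2=9). Sum = 612. MSE = 102.

102


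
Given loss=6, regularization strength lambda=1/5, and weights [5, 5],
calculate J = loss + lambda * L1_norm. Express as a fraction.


L1 norm = sum(|w|) = 10. J = 6 + 1/5 * 10 = 8.

8


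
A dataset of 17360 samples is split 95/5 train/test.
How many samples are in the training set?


Test set = 17360 * 5% = 868. Training set = 17360 - 868 = 16492.

16492


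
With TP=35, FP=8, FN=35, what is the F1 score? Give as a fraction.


Precision = 35/43 = 35/43. Recall = 35/70 = 1/2. F1 = 2*P*R/(P+R) = 70/113.

70/113


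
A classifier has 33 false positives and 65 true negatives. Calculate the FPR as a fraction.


FPR = FP / (FP + TN) = 33 / 98 = 33/98.

33/98


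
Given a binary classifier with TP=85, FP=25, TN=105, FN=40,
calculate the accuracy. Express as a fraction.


Accuracy = (TP + TN) / (TP + TN + FP + FN) = (85 + 105) / 255 = 38/51.

38/51


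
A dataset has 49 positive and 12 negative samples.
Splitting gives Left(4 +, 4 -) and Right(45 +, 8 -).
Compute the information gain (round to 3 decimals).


H(parent) = 0.7153. H(left) = 1.0000, H(right) = 0.6122. Weighted = (8/61)*1.0000 + (53/61)*0.6122 = 0.6631. IG = 0.7153 - 0.6631 = 0.0522, which rounds to 0.052.

0.052


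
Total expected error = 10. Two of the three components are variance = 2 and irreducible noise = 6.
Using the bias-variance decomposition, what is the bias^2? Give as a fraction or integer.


Total error = bias^2 + variance + irreducible noise. So bias^2 = 10 - 2 - 6 = 2.

2


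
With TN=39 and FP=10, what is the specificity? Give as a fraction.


Specificity = TN / (TN + FP) = 39 / 49 = 39/49.

39/49


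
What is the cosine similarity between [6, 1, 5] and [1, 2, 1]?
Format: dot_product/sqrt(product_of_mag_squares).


dot = 13. |a|^2 = 62, |b|^2 = 6. cos = 13/sqrt(372).

13/sqrt(372)


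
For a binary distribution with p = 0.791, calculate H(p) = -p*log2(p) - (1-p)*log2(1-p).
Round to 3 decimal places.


H = -0.791*log2(0.791) - 0.209*log2(0.209) = 0.740.

0.740


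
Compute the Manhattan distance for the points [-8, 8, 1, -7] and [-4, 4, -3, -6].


d = sum of absolute differences: |-8--4|=4 + |8-4|=4 + |1--3|=4 + |-7--6|=1 = 13.

13


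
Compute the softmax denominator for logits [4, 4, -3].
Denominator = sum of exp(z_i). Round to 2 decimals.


Denom = e^4=54.5982 + e^4=54.5982 + e^-3=0.0498. Sum = 109.2462, which rounds to 109.25.

109.25


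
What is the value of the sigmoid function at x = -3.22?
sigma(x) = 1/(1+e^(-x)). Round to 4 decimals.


sigma(-3.22) = 1/(1+e^(3.22)) = 1/(1+25.028120) = 1/26.028120 = 0.0384.

0.0384


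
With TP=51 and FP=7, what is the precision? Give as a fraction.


Precision = TP / (TP + FP) = 51 / 58 = 51/58.

51/58


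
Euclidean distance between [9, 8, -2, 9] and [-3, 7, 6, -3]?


d = sqrt(sum of squared differences). (9--3)^2=144, (8-7)^2=1, (-2-6)^2=64, (9--3)^2=144. Sum = 353.

sqrt(353)


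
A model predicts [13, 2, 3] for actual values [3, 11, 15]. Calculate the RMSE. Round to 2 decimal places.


MSE = 108.3333. RMSE = sqrt(108.3333) = 10.41.

10.41


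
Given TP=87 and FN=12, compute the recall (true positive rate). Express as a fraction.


Recall = TP / (TP + FN) = 87 / 99 = 29/33.

29/33


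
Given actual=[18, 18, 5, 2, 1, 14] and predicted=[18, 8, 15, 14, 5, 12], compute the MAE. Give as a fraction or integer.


MAE = (1/6) * (|18-18|=0 + |18-8|=10 + |5-15|=10 + |2-14|=12 + |1-5|=4 + |14-12|=2). Sum = 38. MAE = 19/3.

19/3


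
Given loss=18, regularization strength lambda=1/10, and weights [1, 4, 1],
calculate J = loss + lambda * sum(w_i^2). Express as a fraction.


L2 sq norm = sum(w^2) = 18. J = 18 + 1/10 * 18 = 99/5.

99/5


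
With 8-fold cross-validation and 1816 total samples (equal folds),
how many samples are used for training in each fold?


Each validation fold has 1816/8 = 227 samples. Training set = 1816 - 227 = 1589.

1589


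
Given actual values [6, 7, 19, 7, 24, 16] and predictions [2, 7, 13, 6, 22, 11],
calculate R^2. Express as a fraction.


Mean(y) = 79/6. SS_res = 82. SS_tot = 1721/6. R^2 = 1 - 82/(1721/6) = 1229/1721.

1229/1721


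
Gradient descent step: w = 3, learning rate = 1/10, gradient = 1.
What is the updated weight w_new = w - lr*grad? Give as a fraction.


w_new = 3 - 1/10 * 1 = 3 - 1/10 = 29/10.

29/10


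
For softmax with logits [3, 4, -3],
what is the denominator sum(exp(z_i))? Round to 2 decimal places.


Denom = e^3=20.0855 + e^4=54.5982 + e^-3=0.0498. Sum = 74.7335, which rounds to 74.73.

74.73


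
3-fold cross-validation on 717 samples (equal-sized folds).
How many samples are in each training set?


Each validation fold has 717/3 = 239 samples. Training set = 717 - 239 = 478.

478


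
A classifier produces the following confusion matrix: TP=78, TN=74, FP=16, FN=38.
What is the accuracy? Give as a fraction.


Accuracy = (TP + TN) / (TP + TN + FP + FN) = (78 + 74) / 206 = 76/103.

76/103


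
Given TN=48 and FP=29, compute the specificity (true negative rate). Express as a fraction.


Specificity = TN / (TN + FP) = 48 / 77 = 48/77.

48/77


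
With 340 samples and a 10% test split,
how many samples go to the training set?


Test set = 340 * 10% = 34. Training set = 340 - 34 = 306.

306


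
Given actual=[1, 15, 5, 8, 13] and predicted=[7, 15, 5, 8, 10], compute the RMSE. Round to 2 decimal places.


MSE = 9.0000. RMSE = sqrt(9.0000) = 3.00.

3.00


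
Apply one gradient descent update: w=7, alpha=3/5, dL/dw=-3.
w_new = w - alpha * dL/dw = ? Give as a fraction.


w_new = 7 - 3/5 * -3 = 7 - -9/5 = 44/5.

44/5


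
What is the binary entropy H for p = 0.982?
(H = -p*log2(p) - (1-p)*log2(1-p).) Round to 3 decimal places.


H = -0.982*log2(0.982) - 0.018*log2(0.018) = 0.130.

0.130


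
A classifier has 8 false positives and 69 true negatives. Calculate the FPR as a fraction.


FPR = FP / (FP + TN) = 8 / 77 = 8/77.

8/77


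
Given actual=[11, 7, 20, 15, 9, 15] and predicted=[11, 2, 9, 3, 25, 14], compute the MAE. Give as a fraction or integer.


MAE = (1/6) * (|11-11|=0 + |7-2|=5 + |20-9|=11 + |15-3|=12 + |9-25|=16 + |15-14|=1). Sum = 45. MAE = 15/2.

15/2


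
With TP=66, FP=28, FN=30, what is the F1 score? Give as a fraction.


Precision = 66/94 = 33/47. Recall = 66/96 = 11/16. F1 = 2*P*R/(P+R) = 66/95.

66/95


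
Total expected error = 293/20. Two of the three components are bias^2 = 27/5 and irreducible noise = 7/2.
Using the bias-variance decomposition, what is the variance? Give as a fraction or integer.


Total error = bias^2 + variance + irreducible noise. So variance = 293/20 - 27/5 - 7/2 = 23/4.

23/4


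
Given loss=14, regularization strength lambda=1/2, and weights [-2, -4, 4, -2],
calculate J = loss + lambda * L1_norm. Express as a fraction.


L1 norm = sum(|w|) = 12. J = 14 + 1/2 * 12 = 20.

20


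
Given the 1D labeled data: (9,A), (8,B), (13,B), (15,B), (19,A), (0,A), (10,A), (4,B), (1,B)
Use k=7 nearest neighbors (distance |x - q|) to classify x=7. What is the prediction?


Distances: |9-7|=2, |8-7|=1, |13-7|=6, |15-7|=8, |19-7|=12, |0-7|=7, |10-7|=3, |4-7|=3, |1-7|=6. 7 nearest: (8,B), (9,A), (10,A), (4,B), (13,B), (1,B), (0,A). Counts: {'B': 4, 'A': 3}. Majority class: B.

B


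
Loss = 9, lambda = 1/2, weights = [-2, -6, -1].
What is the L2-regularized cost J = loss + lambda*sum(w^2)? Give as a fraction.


L2 sq norm = sum(w^2) = 41. J = 9 + 1/2 * 41 = 59/2.

59/2


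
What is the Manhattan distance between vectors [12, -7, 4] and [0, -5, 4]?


d = sum of absolute differences: |12-0|=12 + |-7--5|=2 + |4-4|=0 = 14.

14


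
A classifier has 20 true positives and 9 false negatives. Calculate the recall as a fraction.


Recall = TP / (TP + FN) = 20 / 29 = 20/29.

20/29


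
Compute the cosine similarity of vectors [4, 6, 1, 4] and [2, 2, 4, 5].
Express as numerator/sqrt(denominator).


dot = 44. |a|^2 = 69, |b|^2 = 49. cos = 44/sqrt(3381).

44/sqrt(3381)


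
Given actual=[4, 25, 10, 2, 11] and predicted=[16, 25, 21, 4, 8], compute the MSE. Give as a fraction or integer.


MSE = (1/5) * ((4-16)^2=144 + (25-25)^2=0 + (10-21)^2=121 + (2-4)^2=4 + (11-8)^2=9). Sum = 278. MSE = 278/5.

278/5


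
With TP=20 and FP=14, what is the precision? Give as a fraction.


Precision = TP / (TP + FP) = 20 / 34 = 10/17.

10/17


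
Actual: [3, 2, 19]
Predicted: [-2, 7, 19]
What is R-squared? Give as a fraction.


Mean(y) = 8. SS_res = 50. SS_tot = 182. R^2 = 1 - 50/(182) = 66/91.

66/91


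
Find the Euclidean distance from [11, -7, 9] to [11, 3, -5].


d = sqrt(sum of squared differences). (11-11)^2=0, (-7-3)^2=100, (9--5)^2=196. Sum = 296.

sqrt(296)


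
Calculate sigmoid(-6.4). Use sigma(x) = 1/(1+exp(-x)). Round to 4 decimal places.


sigma(-6.4) = 1/(1+e^(6.4)) = 1/(1+601.845038) = 1/602.845038 = 0.0017.

0.0017


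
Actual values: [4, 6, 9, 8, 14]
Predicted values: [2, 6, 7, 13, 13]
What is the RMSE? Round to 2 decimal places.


MSE = 6.8000. RMSE = sqrt(6.8000) = 2.61.

2.61


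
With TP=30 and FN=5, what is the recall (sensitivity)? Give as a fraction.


Recall = TP / (TP + FN) = 30 / 35 = 6/7.

6/7


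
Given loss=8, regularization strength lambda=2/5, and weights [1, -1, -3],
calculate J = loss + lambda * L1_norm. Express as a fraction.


L1 norm = sum(|w|) = 5. J = 8 + 2/5 * 5 = 10.

10


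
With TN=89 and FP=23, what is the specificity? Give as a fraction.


Specificity = TN / (TN + FP) = 89 / 112 = 89/112.

89/112


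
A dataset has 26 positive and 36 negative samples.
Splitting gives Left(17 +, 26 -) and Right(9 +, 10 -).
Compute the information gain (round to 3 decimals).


H(parent) = 0.9812. H(left) = 0.9682, H(right) = 0.9980. Weighted = (43/62)*0.9682 + (19/62)*0.9980 = 0.9773. IG = 0.9812 - 0.9773 = 0.0039, which rounds to 0.004.

0.004


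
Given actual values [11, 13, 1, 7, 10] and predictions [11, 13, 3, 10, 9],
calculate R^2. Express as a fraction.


Mean(y) = 42/5. SS_res = 14. SS_tot = 436/5. R^2 = 1 - 14/(436/5) = 183/218.

183/218


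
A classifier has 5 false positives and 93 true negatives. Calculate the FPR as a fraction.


FPR = FP / (FP + TN) = 5 / 98 = 5/98.

5/98


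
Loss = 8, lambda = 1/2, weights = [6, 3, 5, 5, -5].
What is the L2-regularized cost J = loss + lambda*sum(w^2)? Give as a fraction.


L2 sq norm = sum(w^2) = 120. J = 8 + 1/2 * 120 = 68.

68


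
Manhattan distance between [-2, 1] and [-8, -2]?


d = sum of absolute differences: |-2--8|=6 + |1--2|=3 = 9.

9


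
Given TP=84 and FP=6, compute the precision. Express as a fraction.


Precision = TP / (TP + FP) = 84 / 90 = 14/15.

14/15


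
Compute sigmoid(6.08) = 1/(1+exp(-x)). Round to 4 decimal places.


sigma(6.08) = 1/(1+e^(-6.08)) = 1/(1+0.002288) = 1/1.002288 = 0.9977.

0.9977


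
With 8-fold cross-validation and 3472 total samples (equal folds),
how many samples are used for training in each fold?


Each validation fold has 3472/8 = 434 samples. Training set = 3472 - 434 = 3038.

3038


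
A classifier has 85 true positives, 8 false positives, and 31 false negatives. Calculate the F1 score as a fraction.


Precision = 85/93 = 85/93. Recall = 85/116 = 85/116. F1 = 2*P*R/(P+R) = 170/209.

170/209


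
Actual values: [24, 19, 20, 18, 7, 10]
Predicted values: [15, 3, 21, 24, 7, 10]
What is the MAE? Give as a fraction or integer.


MAE = (1/6) * (|24-15|=9 + |19-3|=16 + |20-21|=1 + |18-24|=6 + |7-7|=0 + |10-10|=0). Sum = 32. MAE = 16/3.

16/3


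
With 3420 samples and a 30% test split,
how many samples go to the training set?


Test set = 3420 * 30% = 1026. Training set = 3420 - 1026 = 2394.

2394


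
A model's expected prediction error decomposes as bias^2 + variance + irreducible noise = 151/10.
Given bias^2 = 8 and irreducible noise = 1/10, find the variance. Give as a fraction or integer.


Total error = bias^2 + variance + irreducible noise. So variance = 151/10 - 8 - 1/10 = 7.

7


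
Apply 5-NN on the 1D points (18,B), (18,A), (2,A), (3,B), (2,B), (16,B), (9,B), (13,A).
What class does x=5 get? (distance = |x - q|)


Distances: |18-5|=13, |18-5|=13, |2-5|=3, |3-5|=2, |2-5|=3, |16-5|=11, |9-5|=4, |13-5|=8. 5 nearest: (3,B), (2,A), (2,B), (9,B), (13,A). Counts: {'B': 3, 'A': 2}. Majority class: B.

B


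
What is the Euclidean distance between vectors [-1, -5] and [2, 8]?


d = sqrt(sum of squared differences). (-1-2)^2=9, (-5-8)^2=169. Sum = 178.

sqrt(178)


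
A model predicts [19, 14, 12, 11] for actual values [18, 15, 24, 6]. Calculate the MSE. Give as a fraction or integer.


MSE = (1/4) * ((18-19)^2=1 + (15-14)^2=1 + (24-12)^2=144 + (6-11)^2=25). Sum = 171. MSE = 171/4.

171/4


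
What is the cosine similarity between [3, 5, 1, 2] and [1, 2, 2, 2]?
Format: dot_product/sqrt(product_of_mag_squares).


dot = 19. |a|^2 = 39, |b|^2 = 13. cos = 19/sqrt(507).

19/sqrt(507)


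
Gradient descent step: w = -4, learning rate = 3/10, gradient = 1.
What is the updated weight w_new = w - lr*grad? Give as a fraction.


w_new = -4 - 3/10 * 1 = -4 - 3/10 = -43/10.

-43/10


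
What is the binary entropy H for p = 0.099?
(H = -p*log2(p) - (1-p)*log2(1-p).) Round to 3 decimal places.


H = -0.099*log2(0.099) - 0.901*log2(0.901) = 0.466.

0.466


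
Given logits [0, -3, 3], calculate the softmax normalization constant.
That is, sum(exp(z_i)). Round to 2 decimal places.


Denom = e^0=1.0000 + e^-3=0.0498 + e^3=20.0855. Sum = 21.1353, which rounds to 21.14.

21.14


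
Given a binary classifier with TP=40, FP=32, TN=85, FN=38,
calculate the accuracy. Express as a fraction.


Accuracy = (TP + TN) / (TP + TN + FP + FN) = (40 + 85) / 195 = 25/39.

25/39


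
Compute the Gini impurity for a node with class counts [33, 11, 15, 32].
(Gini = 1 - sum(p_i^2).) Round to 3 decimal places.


Total = 91. Proportions: 33/91, 11/91, 15/91, 32/91. sum(p_i^2) = 0.2969. Gini = 1 - 0.2969 = 0.7031, which rounds to 0.703.

0.703


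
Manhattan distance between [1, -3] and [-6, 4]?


d = sum of absolute differences: |1--6|=7 + |-3-4|=7 = 14.

14


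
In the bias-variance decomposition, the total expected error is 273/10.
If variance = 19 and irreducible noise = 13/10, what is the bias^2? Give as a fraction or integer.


Total error = bias^2 + variance + irreducible noise. So bias^2 = 273/10 - 19 - 13/10 = 7.

7


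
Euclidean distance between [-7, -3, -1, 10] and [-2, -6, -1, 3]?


d = sqrt(sum of squared differences). (-7--2)^2=25, (-3--6)^2=9, (-1--1)^2=0, (10-3)^2=49. Sum = 83.

sqrt(83)


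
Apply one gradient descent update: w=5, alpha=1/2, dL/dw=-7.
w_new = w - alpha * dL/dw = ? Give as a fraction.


w_new = 5 - 1/2 * -7 = 5 - -7/2 = 17/2.

17/2


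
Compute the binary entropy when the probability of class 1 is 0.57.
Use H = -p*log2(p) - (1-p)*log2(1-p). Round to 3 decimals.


H = -0.57*log2(0.57) - 0.43*log2(0.43) = 0.986.

0.986


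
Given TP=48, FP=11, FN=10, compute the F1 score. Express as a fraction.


Precision = 48/59 = 48/59. Recall = 48/58 = 24/29. F1 = 2*P*R/(P+R) = 32/39.

32/39


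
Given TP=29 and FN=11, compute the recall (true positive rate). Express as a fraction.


Recall = TP / (TP + FN) = 29 / 40 = 29/40.

29/40


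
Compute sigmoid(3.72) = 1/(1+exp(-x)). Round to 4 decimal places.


sigma(3.72) = 1/(1+e^(-3.72)) = 1/(1+0.024234) = 1/1.024234 = 0.9763.

0.9763


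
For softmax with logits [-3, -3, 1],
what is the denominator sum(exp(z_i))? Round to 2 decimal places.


Denom = e^-3=0.0498 + e^-3=0.0498 + e^1=2.7183. Sum = 2.8179, which rounds to 2.82.

2.82


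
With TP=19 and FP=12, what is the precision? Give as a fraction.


Precision = TP / (TP + FP) = 19 / 31 = 19/31.

19/31


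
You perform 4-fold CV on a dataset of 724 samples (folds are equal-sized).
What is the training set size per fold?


Each validation fold has 724/4 = 181 samples. Training set = 724 - 181 = 543.

543


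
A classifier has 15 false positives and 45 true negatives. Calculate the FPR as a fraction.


FPR = FP / (FP + TN) = 15 / 60 = 1/4.

1/4


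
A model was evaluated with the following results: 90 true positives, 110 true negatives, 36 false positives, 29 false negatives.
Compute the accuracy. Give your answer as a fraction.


Accuracy = (TP + TN) / (TP + TN + FP + FN) = (90 + 110) / 265 = 40/53.

40/53


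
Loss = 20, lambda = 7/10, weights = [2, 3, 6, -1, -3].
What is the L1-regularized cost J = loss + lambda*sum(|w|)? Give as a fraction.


L1 norm = sum(|w|) = 15. J = 20 + 7/10 * 15 = 61/2.

61/2


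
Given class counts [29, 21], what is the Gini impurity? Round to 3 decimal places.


Total = 50. Proportions: 29/50, 21/50. sum(p_i^2) = 0.5128. Gini = 1 - 0.5128 = 0.4872, which rounds to 0.487.

0.487


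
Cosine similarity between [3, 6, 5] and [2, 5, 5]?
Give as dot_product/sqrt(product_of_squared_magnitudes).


dot = 61. |a|^2 = 70, |b|^2 = 54. cos = 61/sqrt(3780).

61/sqrt(3780)


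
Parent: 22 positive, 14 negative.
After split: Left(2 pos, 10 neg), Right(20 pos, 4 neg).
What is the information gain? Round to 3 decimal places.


H(parent) = 0.9641. H(left) = 0.6500, H(right) = 0.6500. Weighted = (12/36)*0.6500 + (24/36)*0.6500 = 0.6500. IG = 0.9641 - 0.6500 = 0.3141, which rounds to 0.314.

0.314


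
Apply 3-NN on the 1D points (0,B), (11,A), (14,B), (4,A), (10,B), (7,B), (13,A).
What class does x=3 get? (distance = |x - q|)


Distances: |0-3|=3, |11-3|=8, |14-3|=11, |4-3|=1, |10-3|=7, |7-3|=4, |13-3|=10. 3 nearest: (4,A), (0,B), (7,B). Counts: {'A': 1, 'B': 2}. Majority class: B.

B


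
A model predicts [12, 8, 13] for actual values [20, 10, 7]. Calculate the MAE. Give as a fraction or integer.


MAE = (1/3) * (|20-12|=8 + |10-8|=2 + |7-13|=6). Sum = 16. MAE = 16/3.

16/3


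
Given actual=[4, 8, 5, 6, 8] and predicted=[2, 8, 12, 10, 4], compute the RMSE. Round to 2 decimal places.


MSE = 17.0000. RMSE = sqrt(17.0000) = 4.12.

4.12


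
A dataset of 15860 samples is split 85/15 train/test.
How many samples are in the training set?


Test set = 15860 * 15% = 2379. Training set = 15860 - 2379 = 13481.

13481


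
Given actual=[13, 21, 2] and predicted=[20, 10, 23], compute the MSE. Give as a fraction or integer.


MSE = (1/3) * ((13-20)^2=49 + (21-10)^2=121 + (2-23)^2=441). Sum = 611. MSE = 611/3.

611/3


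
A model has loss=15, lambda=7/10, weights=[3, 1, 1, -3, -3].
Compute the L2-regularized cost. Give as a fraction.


L2 sq norm = sum(w^2) = 29. J = 15 + 7/10 * 29 = 353/10.

353/10


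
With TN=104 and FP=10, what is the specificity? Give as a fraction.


Specificity = TN / (TN + FP) = 104 / 114 = 52/57.

52/57


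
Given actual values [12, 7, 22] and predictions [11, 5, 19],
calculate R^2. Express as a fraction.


Mean(y) = 41/3. SS_res = 14. SS_tot = 350/3. R^2 = 1 - 14/(350/3) = 22/25.

22/25


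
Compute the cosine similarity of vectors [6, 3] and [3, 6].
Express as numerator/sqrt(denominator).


dot = 36. |a|^2 = 45, |b|^2 = 45. cos = 36/sqrt(2025).

36/sqrt(2025)


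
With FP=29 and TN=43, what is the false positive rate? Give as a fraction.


FPR = FP / (FP + TN) = 29 / 72 = 29/72.

29/72


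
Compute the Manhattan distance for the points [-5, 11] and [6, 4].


d = sum of absolute differences: |-5-6|=11 + |11-4|=7 = 18.

18


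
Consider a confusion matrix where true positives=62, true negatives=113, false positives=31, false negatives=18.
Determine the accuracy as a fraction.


Accuracy = (TP + TN) / (TP + TN + FP + FN) = (62 + 113) / 224 = 25/32.

25/32


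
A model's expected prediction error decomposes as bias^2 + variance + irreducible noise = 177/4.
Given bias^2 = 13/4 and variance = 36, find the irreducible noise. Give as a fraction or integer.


Total error = bias^2 + variance + irreducible noise. So irreducible noise = 177/4 - 13/4 - 36 = 5.

5


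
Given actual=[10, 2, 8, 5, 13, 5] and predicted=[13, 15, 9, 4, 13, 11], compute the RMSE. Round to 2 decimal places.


MSE = 36.0000. RMSE = sqrt(36.0000) = 6.00.

6.00


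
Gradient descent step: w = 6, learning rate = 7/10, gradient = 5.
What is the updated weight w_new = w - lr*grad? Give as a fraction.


w_new = 6 - 7/10 * 5 = 6 - 7/2 = 5/2.

5/2


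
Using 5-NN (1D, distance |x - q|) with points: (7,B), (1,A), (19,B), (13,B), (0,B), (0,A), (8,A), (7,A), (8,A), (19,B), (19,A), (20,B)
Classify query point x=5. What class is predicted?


Distances: |7-5|=2, |1-5|=4, |19-5|=14, |13-5|=8, |0-5|=5, |0-5|=5, |8-5|=3, |7-5|=2, |8-5|=3, |19-5|=14, |19-5|=14, |20-5|=15. 5 nearest: (7,A), (7,B), (8,A), (8,A), (1,A). Counts: {'A': 4, 'B': 1}. Majority class: A.

A


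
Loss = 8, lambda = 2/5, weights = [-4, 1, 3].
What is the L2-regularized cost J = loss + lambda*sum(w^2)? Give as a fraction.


L2 sq norm = sum(w^2) = 26. J = 8 + 2/5 * 26 = 92/5.

92/5


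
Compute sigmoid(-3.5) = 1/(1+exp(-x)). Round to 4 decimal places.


sigma(-3.5) = 1/(1+e^(3.5)) = 1/(1+33.115452) = 1/34.115452 = 0.0293.

0.0293


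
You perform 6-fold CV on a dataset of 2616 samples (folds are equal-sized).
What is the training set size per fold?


Each validation fold has 2616/6 = 436 samples. Training set = 2616 - 436 = 2180.

2180


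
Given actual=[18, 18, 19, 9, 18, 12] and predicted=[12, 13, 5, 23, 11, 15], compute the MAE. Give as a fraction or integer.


MAE = (1/6) * (|18-12|=6 + |18-13|=5 + |19-5|=14 + |9-23|=14 + |18-11|=7 + |12-15|=3). Sum = 49. MAE = 49/6.

49/6


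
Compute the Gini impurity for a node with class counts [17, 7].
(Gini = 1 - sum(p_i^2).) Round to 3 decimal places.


Total = 24. Proportions: 17/24, 7/24. sum(p_i^2) = 0.5868. Gini = 1 - 0.5868 = 0.4132, which rounds to 0.413.

0.413


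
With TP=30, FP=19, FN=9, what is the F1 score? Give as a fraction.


Precision = 30/49 = 30/49. Recall = 30/39 = 10/13. F1 = 2*P*R/(P+R) = 15/22.

15/22


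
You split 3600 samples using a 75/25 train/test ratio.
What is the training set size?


Test set = 3600 * 25% = 900. Training set = 3600 - 900 = 2700.

2700


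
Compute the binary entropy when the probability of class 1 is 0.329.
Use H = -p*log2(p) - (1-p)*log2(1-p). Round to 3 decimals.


H = -0.329*log2(0.329) - 0.671*log2(0.671) = 0.914.

0.914


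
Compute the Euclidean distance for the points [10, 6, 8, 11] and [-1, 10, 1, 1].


d = sqrt(sum of squared differences). (10--1)^2=121, (6-10)^2=16, (8-1)^2=49, (11-1)^2=100. Sum = 286.

sqrt(286)


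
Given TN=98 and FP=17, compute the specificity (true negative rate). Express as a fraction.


Specificity = TN / (TN + FP) = 98 / 115 = 98/115.

98/115


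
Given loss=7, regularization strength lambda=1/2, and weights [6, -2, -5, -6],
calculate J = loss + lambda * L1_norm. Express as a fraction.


L1 norm = sum(|w|) = 19. J = 7 + 1/2 * 19 = 33/2.

33/2


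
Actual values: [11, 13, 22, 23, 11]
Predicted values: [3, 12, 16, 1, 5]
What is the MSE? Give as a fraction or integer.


MSE = (1/5) * ((11-3)^2=64 + (13-12)^2=1 + (22-16)^2=36 + (23-1)^2=484 + (11-5)^2=36). Sum = 621. MSE = 621/5.

621/5


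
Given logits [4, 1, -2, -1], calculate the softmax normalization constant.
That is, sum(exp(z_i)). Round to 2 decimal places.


Denom = e^4=54.5982 + e^1=2.7183 + e^-2=0.1353 + e^-1=0.3679. Sum = 57.8197, which rounds to 57.82.

57.82


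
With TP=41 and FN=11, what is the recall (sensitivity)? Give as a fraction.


Recall = TP / (TP + FN) = 41 / 52 = 41/52.

41/52


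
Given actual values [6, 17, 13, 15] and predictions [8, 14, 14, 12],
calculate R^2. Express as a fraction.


Mean(y) = 51/4. SS_res = 23. SS_tot = 275/4. R^2 = 1 - 23/(275/4) = 183/275.

183/275


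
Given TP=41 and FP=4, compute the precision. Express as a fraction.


Precision = TP / (TP + FP) = 41 / 45 = 41/45.

41/45


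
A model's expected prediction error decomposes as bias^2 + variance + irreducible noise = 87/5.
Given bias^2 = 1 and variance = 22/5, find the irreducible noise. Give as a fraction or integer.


Total error = bias^2 + variance + irreducible noise. So irreducible noise = 87/5 - 1 - 22/5 = 12.

12


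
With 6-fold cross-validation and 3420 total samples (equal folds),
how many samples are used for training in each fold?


Each validation fold has 3420/6 = 570 samples. Training set = 3420 - 570 = 2850.

2850


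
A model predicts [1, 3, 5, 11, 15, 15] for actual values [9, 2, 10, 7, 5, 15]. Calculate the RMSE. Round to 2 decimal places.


MSE = 34.3333. RMSE = sqrt(34.3333) = 5.86.

5.86


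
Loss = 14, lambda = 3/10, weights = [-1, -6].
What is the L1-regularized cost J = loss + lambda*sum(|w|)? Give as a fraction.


L1 norm = sum(|w|) = 7. J = 14 + 3/10 * 7 = 161/10.

161/10


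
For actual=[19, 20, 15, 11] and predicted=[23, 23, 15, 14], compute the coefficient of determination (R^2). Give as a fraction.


Mean(y) = 65/4. SS_res = 34. SS_tot = 203/4. R^2 = 1 - 34/(203/4) = 67/203.

67/203


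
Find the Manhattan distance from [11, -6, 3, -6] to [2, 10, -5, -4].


d = sum of absolute differences: |11-2|=9 + |-6-10|=16 + |3--5|=8 + |-6--4|=2 = 35.

35


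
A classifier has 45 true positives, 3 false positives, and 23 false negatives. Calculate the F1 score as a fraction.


Precision = 45/48 = 15/16. Recall = 45/68 = 45/68. F1 = 2*P*R/(P+R) = 45/58.

45/58


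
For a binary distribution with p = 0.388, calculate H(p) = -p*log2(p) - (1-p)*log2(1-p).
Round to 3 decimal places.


H = -0.388*log2(0.388) - 0.612*log2(0.612) = 0.963.

0.963


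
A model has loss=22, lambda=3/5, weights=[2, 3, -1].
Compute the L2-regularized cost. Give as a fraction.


L2 sq norm = sum(w^2) = 14. J = 22 + 3/5 * 14 = 152/5.

152/5


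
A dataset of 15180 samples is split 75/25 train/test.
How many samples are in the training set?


Test set = 15180 * 25% = 3795. Training set = 15180 - 3795 = 11385.

11385


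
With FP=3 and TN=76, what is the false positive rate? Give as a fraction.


FPR = FP / (FP + TN) = 3 / 79 = 3/79.

3/79


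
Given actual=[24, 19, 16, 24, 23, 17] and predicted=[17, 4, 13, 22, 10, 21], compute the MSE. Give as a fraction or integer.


MSE = (1/6) * ((24-17)^2=49 + (19-4)^2=225 + (16-13)^2=9 + (24-22)^2=4 + (23-10)^2=169 + (17-21)^2=16). Sum = 472. MSE = 236/3.

236/3


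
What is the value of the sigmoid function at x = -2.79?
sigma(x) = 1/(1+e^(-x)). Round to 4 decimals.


sigma(-2.79) = 1/(1+e^(2.79)) = 1/(1+16.281020) = 1/17.281020 = 0.0579.

0.0579


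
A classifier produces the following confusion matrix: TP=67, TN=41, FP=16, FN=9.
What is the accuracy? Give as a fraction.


Accuracy = (TP + TN) / (TP + TN + FP + FN) = (67 + 41) / 133 = 108/133.

108/133


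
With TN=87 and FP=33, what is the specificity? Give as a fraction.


Specificity = TN / (TN + FP) = 87 / 120 = 29/40.

29/40


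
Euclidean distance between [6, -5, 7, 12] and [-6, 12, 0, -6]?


d = sqrt(sum of squared differences). (6--6)^2=144, (-5-12)^2=289, (7-0)^2=49, (12--6)^2=324. Sum = 806.

sqrt(806)


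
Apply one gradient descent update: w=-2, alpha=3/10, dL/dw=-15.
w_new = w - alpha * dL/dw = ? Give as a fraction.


w_new = -2 - 3/10 * -15 = -2 - -9/2 = 5/2.

5/2


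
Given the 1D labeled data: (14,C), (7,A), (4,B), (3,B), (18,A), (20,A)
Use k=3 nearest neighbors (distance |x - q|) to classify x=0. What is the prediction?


Distances: |14-0|=14, |7-0|=7, |4-0|=4, |3-0|=3, |18-0|=18, |20-0|=20. 3 nearest: (3,B), (4,B), (7,A). Counts: {'B': 2, 'A': 1}. Majority class: B.

B


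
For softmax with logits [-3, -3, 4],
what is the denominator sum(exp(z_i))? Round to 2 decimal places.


Denom = e^-3=0.0498 + e^-3=0.0498 + e^4=54.5982. Sum = 54.6978, which rounds to 54.70.

54.70


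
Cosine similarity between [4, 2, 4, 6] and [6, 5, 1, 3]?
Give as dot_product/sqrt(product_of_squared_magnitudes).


dot = 56. |a|^2 = 72, |b|^2 = 71. cos = 56/sqrt(5112).

56/sqrt(5112)


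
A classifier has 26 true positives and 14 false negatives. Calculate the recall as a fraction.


Recall = TP / (TP + FN) = 26 / 40 = 13/20.

13/20


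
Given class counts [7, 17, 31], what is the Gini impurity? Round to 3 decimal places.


Total = 55. Proportions: 7/55, 17/55, 31/55. sum(p_i^2) = 0.4294. Gini = 1 - 0.4294 = 0.5706, which rounds to 0.571.

0.571


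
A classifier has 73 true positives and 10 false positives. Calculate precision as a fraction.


Precision = TP / (TP + FP) = 73 / 83 = 73/83.

73/83


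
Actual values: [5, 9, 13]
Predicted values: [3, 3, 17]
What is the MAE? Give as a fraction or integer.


MAE = (1/3) * (|5-3|=2 + |9-3|=6 + |13-17|=4). Sum = 12. MAE = 4.

4


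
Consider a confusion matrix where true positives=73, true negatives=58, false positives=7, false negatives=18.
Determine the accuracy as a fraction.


Accuracy = (TP + TN) / (TP + TN + FP + FN) = (73 + 58) / 156 = 131/156.

131/156


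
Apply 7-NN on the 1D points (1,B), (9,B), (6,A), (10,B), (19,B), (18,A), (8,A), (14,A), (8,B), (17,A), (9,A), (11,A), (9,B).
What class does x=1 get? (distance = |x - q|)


Distances: |1-1|=0, |9-1|=8, |6-1|=5, |10-1|=9, |19-1|=18, |18-1|=17, |8-1|=7, |14-1|=13, |8-1|=7, |17-1|=16, |9-1|=8, |11-1|=10, |9-1|=8. 7 nearest: (1,B), (6,A), (8,A), (8,B), (9,A), (9,B), (9,B). Counts: {'B': 4, 'A': 3}. Majority class: B.

B
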